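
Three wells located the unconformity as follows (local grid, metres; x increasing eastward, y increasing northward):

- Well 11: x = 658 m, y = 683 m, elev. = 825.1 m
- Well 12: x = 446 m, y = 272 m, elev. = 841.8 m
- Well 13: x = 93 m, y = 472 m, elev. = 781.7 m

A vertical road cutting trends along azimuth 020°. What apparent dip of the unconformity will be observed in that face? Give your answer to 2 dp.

Let the plane be z = a·x + b·y + c.
Well 12−Well 11: −212a − 411b = 16.7;  Well 13−Well 11: −565a − 211b = −43.4.
Solving gives a = 0.11394, b = −0.09940.
Unit vector along 020° is (sin 20°, cos 20°) = (0.3420, 0.9397).
Slope in that direction = a·(0.3420) + b·(0.9397) = −0.05444.
Apparent dip = arctan|0.05444| = 3.12° (true dip is 8.6°, so apparent ≤ true as expected).

3.12°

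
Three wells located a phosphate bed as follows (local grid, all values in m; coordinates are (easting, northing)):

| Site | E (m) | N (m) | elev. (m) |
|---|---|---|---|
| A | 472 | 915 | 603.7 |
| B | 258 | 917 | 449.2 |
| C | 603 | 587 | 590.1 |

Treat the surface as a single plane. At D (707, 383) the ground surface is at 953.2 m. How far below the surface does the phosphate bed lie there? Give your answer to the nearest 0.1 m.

355.2 m

Let the plane be z = a·E + b·N + c.
B−A: −214a + 2b = −154.5;  C−A: 131a − 328b = −13.6.
Solving gives a = 0.72506, b = 0.33104.
Then c = 603.7 − a·472 − b·915 = −41.43.
At (707, 383): z_contact = 512.61 + 126.79 − 41.43 = 597.97 m.
Depth below ground = 953.2 − 597.97 = 355.2 m.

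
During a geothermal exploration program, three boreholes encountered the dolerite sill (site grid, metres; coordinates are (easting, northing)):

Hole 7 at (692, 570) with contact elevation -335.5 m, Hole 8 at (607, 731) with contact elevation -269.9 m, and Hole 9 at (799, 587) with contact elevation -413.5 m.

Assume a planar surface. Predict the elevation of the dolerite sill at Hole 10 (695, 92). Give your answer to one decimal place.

-347.7 m

Let the plane be z = a·E + b·N + c.
Hole 8−Hole 7: −85a + 161b = 65.6;  Hole 9−Hole 7: 107a + 17b = −78.
Solving gives a = −0.73228, b = 0.02084.
Then c = -335.5 − a·692 − b·570 = 159.36.
At (695, 92): z = −508.9 + 1.9 + 159.36 = -347.7 m.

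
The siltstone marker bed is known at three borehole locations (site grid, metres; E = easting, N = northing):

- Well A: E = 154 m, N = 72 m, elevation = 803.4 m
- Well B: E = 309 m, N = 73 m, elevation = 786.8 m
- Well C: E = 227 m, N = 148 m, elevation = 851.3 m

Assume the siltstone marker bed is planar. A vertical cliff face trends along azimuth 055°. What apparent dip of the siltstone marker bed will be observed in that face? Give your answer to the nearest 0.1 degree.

18.3°

Let the plane be z = a·E + b·N + c.
Well B−Well A: 155a + 1b = −16.6;  Well C−Well A: 73a + 76b = 47.9.
Solving gives a = −0.11186, b = 0.73770.
Unit vector along 055° is (sin 55°, cos 55°) = (0.8192, 0.5736).
Slope in that direction = a·(0.8192) + b·(0.5736) = 0.33150.
Apparent dip = arctan|0.33150| = 18.3° (true dip is 36.7°, so apparent ≤ true as expected).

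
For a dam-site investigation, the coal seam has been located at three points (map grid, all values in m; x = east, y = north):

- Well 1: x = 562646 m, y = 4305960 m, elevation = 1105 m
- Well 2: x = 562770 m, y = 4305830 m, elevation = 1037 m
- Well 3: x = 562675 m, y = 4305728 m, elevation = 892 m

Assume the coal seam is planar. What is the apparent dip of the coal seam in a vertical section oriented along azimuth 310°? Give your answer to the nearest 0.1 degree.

Let the plane be z = a·x + b·y + c.
Well 2−Well 1: 124a − 130b = −68;  Well 3−Well 1: 29a − 232b = −213.
Solving gives a = 0.47660, b = 0.97768.
Unit vector along 310° is (sin 310°, cos 310°) = (-0.7660, 0.6428).
Slope in that direction = a·(-0.7660) + b·(0.6428) = 0.26334.
Apparent dip = arctan|0.26334| = 14.8° (true dip is 47.4°, so apparent ≤ true as expected).

14.8°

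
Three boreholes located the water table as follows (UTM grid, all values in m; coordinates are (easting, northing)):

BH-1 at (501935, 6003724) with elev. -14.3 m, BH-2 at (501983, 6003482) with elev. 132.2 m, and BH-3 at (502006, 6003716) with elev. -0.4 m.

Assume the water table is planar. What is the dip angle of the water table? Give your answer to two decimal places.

30.71°

Let the plane be z = a·E + b·N + c.
BH-2−BH-1: 48a − 242b = 146.5;  BH-3−BH-1: 71a − 8b = 13.9.
Solving gives a = 0.13048, b = −0.57949.
Gradient magnitude |∇z| = √(a² + b²) = √(0.01702 + 0.33581) = 0.59400.
True dip = arctan(0.59400) = 30.71°, dipping toward NNW (azimuth ≈ 347°).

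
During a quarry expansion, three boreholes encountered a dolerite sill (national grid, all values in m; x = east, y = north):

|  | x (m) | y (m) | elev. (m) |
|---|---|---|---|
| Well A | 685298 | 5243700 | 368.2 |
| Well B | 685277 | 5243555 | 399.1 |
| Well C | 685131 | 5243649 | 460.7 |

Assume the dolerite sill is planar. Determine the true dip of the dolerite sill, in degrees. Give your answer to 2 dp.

27.92°

Let the plane be z = a·x + b·y + c.
Well B−Well A: −21a − 145b = 30.9;  Well C−Well A: −167a − 51b = 92.5.
Solving gives a = −0.51143, b = −0.13903.
Gradient magnitude |∇z| = √(a² + b²) = √(0.26156 + 0.01933) = 0.52999.
True dip = arctan(0.52999) = 27.92°, dipping toward ENE (azimuth ≈ 075°).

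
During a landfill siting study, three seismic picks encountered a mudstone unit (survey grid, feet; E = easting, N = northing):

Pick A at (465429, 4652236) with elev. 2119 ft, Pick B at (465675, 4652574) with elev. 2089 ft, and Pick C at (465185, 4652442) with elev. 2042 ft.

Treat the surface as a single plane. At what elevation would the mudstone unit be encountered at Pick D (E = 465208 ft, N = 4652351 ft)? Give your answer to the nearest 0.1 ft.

Let the plane be z = a·E + b·N + c.
Pick B−Pick A: 246a + 338b = −30;  Pick C−Pick A: −244a + 206b = −77.
Solving gives a = 0.149052183, b = −0.197239162.
Then c = 2119 − a·465429 − b·4652236 = 850348.92.
At (465208, 4652351): z = 69340.3 − 917625.8 + 850348.92 = 2063.4 ft.

2063.4 ft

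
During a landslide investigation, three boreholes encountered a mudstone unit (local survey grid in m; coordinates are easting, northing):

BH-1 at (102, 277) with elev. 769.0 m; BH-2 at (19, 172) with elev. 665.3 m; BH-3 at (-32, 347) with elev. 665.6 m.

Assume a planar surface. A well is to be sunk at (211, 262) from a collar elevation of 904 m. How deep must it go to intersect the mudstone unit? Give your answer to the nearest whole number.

40 m

Two edge vectors: BH-1→BH-2 = (-83, -105, -103.7), BH-1→BH-3 = (-134, 70, -103.4).
Normal n = (BH-1→BH-2) × (BH-1→BH-3) = (18116, 5313.6, -19880).
So ∂z/∂easting = −n_x/n_z = 0.91127 and ∂z/∂northing = −n_y/n_z = 0.26728.
Intercept c from BH-1: 769 − 92.95 − 74.04 = 602.01.
At (211, 262): z_contact = 192.3 + 70.0 + 602.01 = 864.3 m.
Depth below ground = 904 − 864.3 = 40 m.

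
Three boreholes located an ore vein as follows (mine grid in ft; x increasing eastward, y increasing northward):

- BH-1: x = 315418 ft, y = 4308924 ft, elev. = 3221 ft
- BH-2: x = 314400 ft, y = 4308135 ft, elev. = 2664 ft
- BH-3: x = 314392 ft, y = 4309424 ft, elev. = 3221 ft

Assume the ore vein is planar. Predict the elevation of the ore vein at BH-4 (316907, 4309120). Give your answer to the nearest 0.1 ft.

Two edge vectors: BH-1→BH-2 = (-1018, -789, -557), BH-1→BH-3 = (-1026, 500, 0).
Normal n = (BH-1→BH-2) × (BH-1→BH-3) = (278500, 571482, -1318514).
So ∂z/∂x = −n_x/n_z = 0.211222634 and ∂z/∂y = −n_y/n_z = 0.433428845.
Intercept c from BH-1: 3221 − 66623.42 − 1867611.95 = −1931014.37.
At (316907, 4309120): z = 66937.9 + 1867696.9 − 1931014.37 = 3620.5 ft.

3620.5 ft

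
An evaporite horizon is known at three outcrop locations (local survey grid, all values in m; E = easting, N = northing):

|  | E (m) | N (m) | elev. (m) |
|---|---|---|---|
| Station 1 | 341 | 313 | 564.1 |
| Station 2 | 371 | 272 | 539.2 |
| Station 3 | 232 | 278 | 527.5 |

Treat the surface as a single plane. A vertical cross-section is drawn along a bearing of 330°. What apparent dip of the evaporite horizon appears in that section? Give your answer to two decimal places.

28.42°

Two edge vectors: Station 1→Station 2 = (30, -41, -24.9), Station 1→Station 3 = (-109, -35, -36.6).
Normal n = (Station 1→Station 2) × (Station 1→Station 3) = (629.1, 3812.1, -5519).
So ∂z/∂E = −n_x/n_z = 0.11399 and ∂z/∂N = −n_y/n_z = 0.69072.
Unit vector along 330° is (sin 330°, cos 330°) = (-0.5000, 0.8660).
Slope in that direction = a·(-0.5000) + b·(0.8660) = 0.54119.
Apparent dip = arctan|0.54119| = 28.42° (true dip is 35.0°, so apparent ≤ true as expected).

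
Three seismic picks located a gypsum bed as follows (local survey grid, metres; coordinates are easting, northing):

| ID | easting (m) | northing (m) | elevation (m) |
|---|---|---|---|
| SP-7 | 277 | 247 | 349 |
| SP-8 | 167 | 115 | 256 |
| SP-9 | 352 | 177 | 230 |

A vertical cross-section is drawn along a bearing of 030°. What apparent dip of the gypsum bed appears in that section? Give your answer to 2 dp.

Let the plane be z = a·easting + b·northing + c.
SP-8−SP-7: −110a − 132b = −93;  SP-9−SP-7: 75a − 70b = −119.
Solving gives a = −0.52261, b = 1.14006.
Unit vector along 030° is (sin 30°, cos 30°) = (0.5000, 0.8660).
Slope in that direction = a·(0.5000) + b·(0.8660) = 0.72601.
Apparent dip = arctan|0.72601| = 35.98° (true dip is 51.4°, so apparent ≤ true as expected).

35.98°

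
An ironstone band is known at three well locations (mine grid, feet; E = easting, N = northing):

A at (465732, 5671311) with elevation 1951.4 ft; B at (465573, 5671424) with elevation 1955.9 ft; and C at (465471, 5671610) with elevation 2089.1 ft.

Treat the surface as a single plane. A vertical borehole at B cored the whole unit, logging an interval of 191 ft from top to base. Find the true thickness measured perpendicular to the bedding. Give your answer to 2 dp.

Two edge vectors: A→B = (-159, 113, 4.5), A→C = (-261, 299, 137.7).
Normal n = (A→B) × (A→C) = (14214.6, 20719.8, -18048).
So ∂z/∂E = −n_x/n_z = 0.78760 and ∂z/∂N = −n_y/n_z = 1.14804.
|∇z| = √(a²+b²) = 1.39223, so dip δ = arctan(1.39223) = 54.31°.
True thickness = vertical thickness × cos δ = 191 × cos 54.31° = 111.43 ft.

111.43 ft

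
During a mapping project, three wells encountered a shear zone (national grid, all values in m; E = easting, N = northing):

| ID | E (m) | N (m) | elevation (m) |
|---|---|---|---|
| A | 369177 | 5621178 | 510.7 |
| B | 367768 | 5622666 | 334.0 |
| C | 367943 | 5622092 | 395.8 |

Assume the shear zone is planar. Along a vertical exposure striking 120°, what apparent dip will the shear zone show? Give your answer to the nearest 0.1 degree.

3.8°

Two edge vectors: A→B = (-1409, 1488, -176.7), A→C = (-1234, 914, -114.9).
Normal n = (A→B) × (A→C) = (-9467.4, 56153.7, 548366).
So ∂z/∂E = −n_x/n_z = 0.01726 and ∂z/∂N = −n_y/n_z = −0.10240.
Unit vector along 120° is (sin 120°, cos 120°) = (0.8660, -0.5000).
Slope in that direction = a·(0.8660) + b·(-0.5000) = 0.06615.
Apparent dip = arctan|0.06615| = 3.8° (true dip is 5.9°, so apparent ≤ true as expected).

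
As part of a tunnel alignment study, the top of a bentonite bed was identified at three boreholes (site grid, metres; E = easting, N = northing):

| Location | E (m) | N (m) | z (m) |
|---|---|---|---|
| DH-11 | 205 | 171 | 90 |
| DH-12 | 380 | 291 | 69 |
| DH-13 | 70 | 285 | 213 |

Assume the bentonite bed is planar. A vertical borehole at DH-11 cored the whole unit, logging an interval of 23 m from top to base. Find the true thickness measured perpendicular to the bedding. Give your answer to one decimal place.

18.8 m

Two edge vectors: DH-11→DH-12 = (175, 120, -21), DH-11→DH-13 = (-135, 114, 123).
Normal n = (DH-11→DH-12) × (DH-11→DH-13) = (17154, -18690, 36150).
So ∂z/∂E = −n_x/n_z = −0.47452 and ∂z/∂N = −n_y/n_z = 0.51701.
|∇z| = √(a²+b²) = 0.70176, so dip δ = arctan(0.70176) = 35.06°.
True thickness = vertical thickness × cos δ = 23 × cos 35.06° = 18.8 m.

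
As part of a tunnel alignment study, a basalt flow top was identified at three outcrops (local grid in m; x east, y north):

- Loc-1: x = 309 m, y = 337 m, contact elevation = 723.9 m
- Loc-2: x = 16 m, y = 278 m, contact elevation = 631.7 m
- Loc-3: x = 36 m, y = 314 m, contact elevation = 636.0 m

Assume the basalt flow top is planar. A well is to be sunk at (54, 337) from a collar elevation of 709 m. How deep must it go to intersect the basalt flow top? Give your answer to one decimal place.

68.5 m

Let the plane be z = a·x + b·y + c.
Loc-2−Loc-1: −293a − 59b = −92.2;  Loc-3−Loc-1: −273a − 23b = −87.9.
Solving gives a = 0.32723, b = −0.06235.
Then c = 723.9 − a·309 − b·337 = 643.80.
At (54, 337): z_contact = 17.67 − 21.01 + 643.80 = 640.46 m.
Depth below ground = 709 − 640.46 = 68.5 m.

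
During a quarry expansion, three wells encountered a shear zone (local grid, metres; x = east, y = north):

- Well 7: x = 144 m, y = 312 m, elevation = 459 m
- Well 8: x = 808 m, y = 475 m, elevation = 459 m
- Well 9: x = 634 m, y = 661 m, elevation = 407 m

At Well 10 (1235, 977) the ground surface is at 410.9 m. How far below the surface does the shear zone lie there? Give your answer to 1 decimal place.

42.2 m

Let the plane be z = a·x + b·y + c.
Well 8−Well 7: 664a + 163b = 0;  Well 9−Well 7: 490a + 349b = −52.
Solving gives a = 0.055812, b = −0.227358.
Then c = 459 − a·144 − b·312 = 521.90.
At (1235, 977): z_contact = 68.93 − 222.13 + 521.90 = 368.70 m.
Depth below ground = 410.9 − 368.70 = 42.2 m.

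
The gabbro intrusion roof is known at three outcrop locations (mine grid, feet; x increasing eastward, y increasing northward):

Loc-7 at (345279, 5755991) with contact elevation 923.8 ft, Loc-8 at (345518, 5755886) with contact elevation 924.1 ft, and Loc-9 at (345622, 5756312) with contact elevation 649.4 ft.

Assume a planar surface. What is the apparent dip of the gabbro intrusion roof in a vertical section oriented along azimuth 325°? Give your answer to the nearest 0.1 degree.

Let the plane be z = a·x + b·y + c.
Loc-8−Loc-7: 239a − 105b = 0.3;  Loc-9−Loc-7: 343a + 321b = −274.4.
Solving gives a = −0.25472, b = −0.58265.
Unit vector along 325° is (sin 325°, cos 325°) = (-0.5736, 0.8192).
Slope in that direction = a·(-0.5736) + b·(0.8192) = −0.33118.
Apparent dip = arctan|0.33118| = 18.3° (true dip is 32.5°, so apparent ≤ true as expected).

18.3°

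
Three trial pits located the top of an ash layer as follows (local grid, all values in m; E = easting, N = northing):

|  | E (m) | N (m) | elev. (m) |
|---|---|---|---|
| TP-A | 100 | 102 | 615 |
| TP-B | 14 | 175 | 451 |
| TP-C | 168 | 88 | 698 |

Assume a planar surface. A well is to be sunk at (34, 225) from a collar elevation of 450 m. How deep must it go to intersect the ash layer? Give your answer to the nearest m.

32 m

Two edge vectors: TP-A→TP-B = (-86, 73, -164), TP-A→TP-C = (68, -14, 83).
Normal n = (TP-A→TP-B) × (TP-A→TP-C) = (3763, -4014, -3760).
So ∂z/∂E = −n_x/n_z = 1.00080 and ∂z/∂N = −n_y/n_z = −1.06755.
Intercept c from TP-A: 615 − 100.08 + 108.89 = 623.81.
At (34, 225): z_contact = 34.0 − 240.2 + 623.81 = 417.6 m.
Depth below ground = 450 − 417.6 = 32 m.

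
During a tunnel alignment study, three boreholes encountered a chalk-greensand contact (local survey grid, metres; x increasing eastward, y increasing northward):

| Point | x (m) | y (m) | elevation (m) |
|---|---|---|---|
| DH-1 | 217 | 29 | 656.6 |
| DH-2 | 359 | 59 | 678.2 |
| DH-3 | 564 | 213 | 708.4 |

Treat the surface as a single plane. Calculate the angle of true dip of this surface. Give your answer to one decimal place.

Two edge vectors: DH-1→DH-2 = (142, 30, 21.6), DH-1→DH-3 = (347, 184, 51.8).
Normal n = (DH-1→DH-2) × (DH-1→DH-3) = (-2420.4, 139.6, 15718).
So ∂z/∂x = −n_x/n_z = 0.15399 and ∂z/∂y = −n_y/n_z = −0.00888.
Gradient magnitude |∇z| = √(a² + b²) = √(0.02371 + 0.00008) = 0.15424.
True dip = arctan(0.15424) = 8.8°, dipping toward W (azimuth ≈ 273°).

8.8°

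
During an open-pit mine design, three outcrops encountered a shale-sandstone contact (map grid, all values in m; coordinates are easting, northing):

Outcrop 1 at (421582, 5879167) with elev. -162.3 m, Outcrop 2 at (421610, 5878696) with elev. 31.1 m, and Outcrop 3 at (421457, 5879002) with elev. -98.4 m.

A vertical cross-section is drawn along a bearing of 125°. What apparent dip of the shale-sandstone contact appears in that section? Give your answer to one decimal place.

Two edge vectors: Outcrop 1→Outcrop 2 = (28, -471, 193.4), Outcrop 1→Outcrop 3 = (-125, -165, 63.9).
Normal n = (Outcrop 1→Outcrop 2) × (Outcrop 1→Outcrop 3) = (1814.1, -25964.2, -63495).
So ∂z/∂easting = −n_x/n_z = 0.02857 and ∂z/∂northing = −n_y/n_z = −0.40892.
Unit vector along 125° is (sin 125°, cos 125°) = (0.8192, -0.5736).
Slope in that direction = a·(0.8192) + b·(-0.5736) = 0.25795.
Apparent dip = arctan|0.25795| = 14.5° (true dip is 22.3°, so apparent ≤ true as expected).

14.5°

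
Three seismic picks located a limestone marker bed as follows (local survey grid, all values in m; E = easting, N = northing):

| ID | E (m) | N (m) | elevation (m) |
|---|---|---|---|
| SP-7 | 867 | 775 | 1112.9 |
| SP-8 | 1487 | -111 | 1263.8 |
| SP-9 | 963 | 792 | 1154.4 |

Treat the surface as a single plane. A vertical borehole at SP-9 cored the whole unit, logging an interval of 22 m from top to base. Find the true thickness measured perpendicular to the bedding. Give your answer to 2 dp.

20.23 m

Two edge vectors: SP-7→SP-8 = (620, -886, 150.9), SP-7→SP-9 = (96, 17, 41.5).
Normal n = (SP-7→SP-8) × (SP-7→SP-9) = (-39334.3, -11243.6, 95596).
So ∂z/∂E = −n_x/n_z = 0.41146 and ∂z/∂N = −n_y/n_z = 0.11762.
|∇z| = √(a²+b²) = 0.42794, so dip δ = arctan(0.42794) = 23.17°.
True thickness = vertical thickness × cos δ = 22 × cos 23.17° = 20.23 m.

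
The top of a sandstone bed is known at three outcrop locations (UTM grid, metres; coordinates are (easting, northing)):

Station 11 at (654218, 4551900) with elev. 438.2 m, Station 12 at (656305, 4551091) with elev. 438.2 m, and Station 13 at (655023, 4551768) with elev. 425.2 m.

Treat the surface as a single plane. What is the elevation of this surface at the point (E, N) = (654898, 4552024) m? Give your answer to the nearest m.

Let the plane be z = a·E + b·N + c.
Station 12−Station 11: 2087a − 809b = 0;  Station 13−Station 11: 805a − 132b = −13.
Solving gives a = −0.02798854, b = −0.07220281.
Then c = 438.2 − a·654218 − b·4551900 = 347408.77.
At (654898, 4552024): z = −18329.6 − 328668.9 + 347408.77 = 410.2 m.

410 m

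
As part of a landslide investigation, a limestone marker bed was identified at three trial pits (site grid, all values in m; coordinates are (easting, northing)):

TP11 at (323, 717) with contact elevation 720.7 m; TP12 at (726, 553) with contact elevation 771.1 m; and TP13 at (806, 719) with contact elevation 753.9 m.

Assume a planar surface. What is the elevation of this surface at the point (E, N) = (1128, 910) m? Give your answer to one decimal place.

Two edge vectors: TP11→TP12 = (403, -164, 50.4), TP11→TP13 = (483, 2, 33.2).
Normal n = (TP11→TP12) × (TP11→TP13) = (-5545.6, 10963.6, 80018).
So ∂z/∂E = −n_x/n_z = 0.069304 and ∂z/∂N = −n_y/n_z = −0.137014.
Intercept c from TP11: 720.7 − 22.39 + 98.24 = 796.55.
At (1128, 910): z = 78.2 − 124.7 + 796.55 = 750.0 m.

750.0 m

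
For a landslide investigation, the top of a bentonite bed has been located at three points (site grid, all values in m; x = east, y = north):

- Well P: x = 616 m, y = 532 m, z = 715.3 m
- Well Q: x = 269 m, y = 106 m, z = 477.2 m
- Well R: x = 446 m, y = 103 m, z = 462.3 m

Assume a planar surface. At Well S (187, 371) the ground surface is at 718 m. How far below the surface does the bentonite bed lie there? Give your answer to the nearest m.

71 m

Let the plane be z = a·x + b·y + c.
Well Q−Well P: −347a − 426b = −238.1;  Well R−Well P: −170a − 429b = −253.
Solving gives a = −0.07369, b = 0.61894.
Then c = 715.3 − a·616 − b·532 = 431.41.
At (187, 371): z_contact = −13.8 + 229.6 + 431.41 = 647.3 m.
Depth below ground = 718 − 647.3 = 71 m.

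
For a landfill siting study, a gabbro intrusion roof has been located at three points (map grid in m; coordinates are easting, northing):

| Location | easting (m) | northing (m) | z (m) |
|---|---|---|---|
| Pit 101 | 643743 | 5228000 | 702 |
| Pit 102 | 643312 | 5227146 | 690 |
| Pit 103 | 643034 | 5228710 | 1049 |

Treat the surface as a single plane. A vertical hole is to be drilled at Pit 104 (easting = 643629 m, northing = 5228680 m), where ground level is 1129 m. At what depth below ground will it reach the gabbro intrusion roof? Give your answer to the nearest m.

273 m

Two edge vectors: Pit 101→Pit 102 = (-431, -854, -12), Pit 101→Pit 103 = (-709, 710, 347).
Normal n = (Pit 101→Pit 102) × (Pit 101→Pit 103) = (-287818, 158065, -911496).
So ∂z/∂easting = −n_x/n_z = −0.31576441 and ∂z/∂northing = −n_y/n_z = 0.17341272.
Intercept c from Pit 101: 702 + 203271.13 − 906601.70 = −702628.57.
At (643629, 5228680): z_contact = −203235.1 + 906719.6 − 702628.57 = 855.9 m.
Depth below ground = 1129 − 855.9 = 273 m.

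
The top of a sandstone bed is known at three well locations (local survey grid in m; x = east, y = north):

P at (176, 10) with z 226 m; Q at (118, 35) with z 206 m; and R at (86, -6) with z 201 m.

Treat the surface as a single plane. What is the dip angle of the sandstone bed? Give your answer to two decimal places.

Let the plane be z = a·x + b·y + c.
Q−P: −58a + 25b = −20;  R−P: −90a − 16b = −25.
Solving gives a = 0.29736, b = −0.11013.
Gradient magnitude |∇z| = √(a² + b²) = √(0.08842 + 0.01213) = 0.31710.
True dip = arctan(0.31710) = 17.59°, dipping toward WNW (azimuth ≈ 290°).

17.59°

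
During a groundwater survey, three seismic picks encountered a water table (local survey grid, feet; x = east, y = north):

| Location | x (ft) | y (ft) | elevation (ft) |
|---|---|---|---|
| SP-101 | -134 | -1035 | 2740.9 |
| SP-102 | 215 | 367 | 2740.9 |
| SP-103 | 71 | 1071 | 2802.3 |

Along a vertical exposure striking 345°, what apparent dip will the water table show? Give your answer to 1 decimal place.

Let the plane be z = a·x + b·y + c.
SP-102−SP-101: 349a + 1402b = 0;  SP-103−SP-101: 205a + 2106b = 61.4.
Solving gives a = −0.19233, b = 0.04788.
Unit vector along 345° is (sin 345°, cos 345°) = (-0.2588, 0.9659).
Slope in that direction = a·(-0.2588) + b·(0.9659) = 0.09602.
Apparent dip = arctan|0.09602| = 5.5° (true dip is 11.2°, so apparent ≤ true as expected).

5.5°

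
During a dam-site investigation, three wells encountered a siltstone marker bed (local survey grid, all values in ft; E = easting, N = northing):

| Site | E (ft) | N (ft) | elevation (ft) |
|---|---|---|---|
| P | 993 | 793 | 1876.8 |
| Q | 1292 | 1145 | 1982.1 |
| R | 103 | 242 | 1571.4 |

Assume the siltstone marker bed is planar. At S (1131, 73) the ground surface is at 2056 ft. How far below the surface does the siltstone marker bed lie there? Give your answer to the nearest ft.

Let the plane be z = a·E + b·N + c.
Q−P: 299a + 352b = 105.3;  R−P: −890a − 551b = −305.4.
Solving gives a = 0.33313, b = 0.01617.
Then c = 1876.8 − a·993 − b·793 = 1533.17.
At (1131, 73): z_contact = 376.8 + 1.2 + 1533.17 = 1911.1 ft.
Depth below ground = 2056 − 1911.1 = 145 ft.

145 ft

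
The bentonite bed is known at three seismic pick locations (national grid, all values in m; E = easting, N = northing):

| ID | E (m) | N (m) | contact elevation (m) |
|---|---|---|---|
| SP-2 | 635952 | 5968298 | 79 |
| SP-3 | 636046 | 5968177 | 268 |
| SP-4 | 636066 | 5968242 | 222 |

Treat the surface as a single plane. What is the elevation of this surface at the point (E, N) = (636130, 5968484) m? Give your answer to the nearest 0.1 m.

Let the plane be z = a·E + b·N + c.
SP-3−SP-2: 94a − 121b = 189;  SP-4−SP-2: 114a − 56b = 143.
Solving gives a = 0.787690504, b = −0.950058617.
Then c = 79 − a·635952 − b·5968298 = 5169378.59.
At (636130, 5968484): z = 501073.6 − 5670409.7 + 5169378.59 = 42.5 m.

42.5 m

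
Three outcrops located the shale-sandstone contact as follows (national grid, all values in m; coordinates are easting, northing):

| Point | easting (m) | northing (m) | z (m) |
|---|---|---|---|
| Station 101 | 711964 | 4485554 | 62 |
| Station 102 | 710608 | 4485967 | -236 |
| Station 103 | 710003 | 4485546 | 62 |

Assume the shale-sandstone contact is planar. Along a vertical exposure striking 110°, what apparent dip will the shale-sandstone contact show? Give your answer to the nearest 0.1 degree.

13.8°

Let the plane be z = a·easting + b·northing + c.
Station 102−Station 101: −1356a + 413b = −298;  Station 103−Station 101: −1961a − 8b = 0.
Solving gives a = 0.00290, b = −0.71201.
Unit vector along 110° is (sin 110°, cos 110°) = (0.9397, -0.3420).
Slope in that direction = a·(0.9397) + b·(-0.3420) = 0.24625.
Apparent dip = arctan|0.24625| = 13.8° (true dip is 35.5°, so apparent ≤ true as expected).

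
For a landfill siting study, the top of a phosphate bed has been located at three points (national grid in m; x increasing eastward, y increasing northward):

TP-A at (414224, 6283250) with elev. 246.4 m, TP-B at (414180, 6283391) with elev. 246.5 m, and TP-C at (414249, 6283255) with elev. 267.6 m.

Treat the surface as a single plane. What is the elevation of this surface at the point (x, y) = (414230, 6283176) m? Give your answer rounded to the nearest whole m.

233 m

Two edge vectors: TP-A→TP-B = (-44, 141, 0.1), TP-A→TP-C = (25, 5, 21.2).
Normal n = (TP-A→TP-B) × (TP-A→TP-C) = (2988.7, 935.3, -3745).
So ∂z/∂x = −n_x/n_z = 0.79805073 and ∂z/∂y = −n_y/n_z = 0.24974633.
Intercept c from TP-A: 246.4 − 330571.77 − 1569218.62 = −1899543.99.
At (414230, 6283176): z = 330576.6 + 1569200.1 − 1899543.99 = 232.7 m.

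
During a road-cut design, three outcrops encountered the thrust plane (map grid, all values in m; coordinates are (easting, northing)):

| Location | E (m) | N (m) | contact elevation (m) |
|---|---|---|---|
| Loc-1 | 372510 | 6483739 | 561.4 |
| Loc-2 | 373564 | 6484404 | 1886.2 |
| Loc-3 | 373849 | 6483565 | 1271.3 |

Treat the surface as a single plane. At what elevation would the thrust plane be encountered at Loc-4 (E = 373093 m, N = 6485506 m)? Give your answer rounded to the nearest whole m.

Two edge vectors: Loc-1→Loc-2 = (1054, 665, 1324.8), Loc-1→Loc-3 = (1339, -174, 709.9).
Normal n = (Loc-1→Loc-2) × (Loc-1→Loc-3) = (702598.7, 1025672.6, -1073831).
So ∂z/∂E = −n_x/n_z = 0.65429169 and ∂z/∂N = −n_y/n_z = 0.95515272.
Intercept c from Loc-1: 561.4 − 243730.20 − 6192960.94 = −6436129.74.
At (373093, 6485506): z = 244111.6 + 6194648.7 − 6436129.74 = 2630.6 m.

2631 m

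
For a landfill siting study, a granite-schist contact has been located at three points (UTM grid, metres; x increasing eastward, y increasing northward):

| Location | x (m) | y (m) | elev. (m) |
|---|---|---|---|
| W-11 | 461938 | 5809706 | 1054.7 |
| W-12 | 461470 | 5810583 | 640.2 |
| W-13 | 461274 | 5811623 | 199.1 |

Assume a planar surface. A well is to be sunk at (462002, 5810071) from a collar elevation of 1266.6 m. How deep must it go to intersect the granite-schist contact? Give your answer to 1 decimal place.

348.1 m

Two edge vectors: W-11→W-12 = (-468, 877, -414.5), W-11→W-13 = (-664, 1917, -855.6).
Normal n = (W-11→W-12) × (W-11→W-13) = (44235.3, -125192.8, -314828).
So ∂z/∂x = −n_x/n_z = 0.140506245 and ∂z/∂y = −n_y/n_z = −0.397654592.
Intercept c from W-11: 1054.7 − 64905.17 + 2310256.27 = 2246405.80.
At (462002, 5810071): z_contact = 64914.17 − 2310401.42 + 2246405.80 = 918.55 m.
Depth below ground = 1266.6 − 918.55 = 348.1 m.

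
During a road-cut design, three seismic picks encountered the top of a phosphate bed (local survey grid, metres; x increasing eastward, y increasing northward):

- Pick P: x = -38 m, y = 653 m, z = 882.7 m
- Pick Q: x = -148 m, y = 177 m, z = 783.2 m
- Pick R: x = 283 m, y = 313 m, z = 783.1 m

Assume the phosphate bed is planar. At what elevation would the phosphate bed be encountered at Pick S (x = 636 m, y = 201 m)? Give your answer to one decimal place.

Two edge vectors: Pick P→Pick Q = (-110, -476, -99.5), Pick P→Pick R = (321, -340, -99.6).
Normal n = (Pick P→Pick Q) × (Pick P→Pick R) = (13579.6, -42895.5, 190196).
So ∂z/∂x = −n_x/n_z = −0.07140 and ∂z/∂y = −n_y/n_z = 0.22553.
Intercept c from Pick P: 882.7 − 2.71 − 147.27 = 732.71.
At (636, 201): z = −45.4 + 45.3 + 732.71 = 732.6 m.

732.6 m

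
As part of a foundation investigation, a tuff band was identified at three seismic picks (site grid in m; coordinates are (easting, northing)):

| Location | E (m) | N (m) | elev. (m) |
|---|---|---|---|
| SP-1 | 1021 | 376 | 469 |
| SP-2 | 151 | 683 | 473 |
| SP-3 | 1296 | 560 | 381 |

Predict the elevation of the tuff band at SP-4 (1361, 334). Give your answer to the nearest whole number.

443 m

Two edge vectors: SP-1→SP-2 = (-870, 307, 4), SP-1→SP-3 = (275, 184, -88).
Normal n = (SP-1→SP-2) × (SP-1→SP-3) = (-27752, -75460, -244505).
So ∂z/∂E = −n_x/n_z = −0.11350 and ∂z/∂N = −n_y/n_z = −0.30862.
Intercept c from SP-1: 469 + 115.89 + 116.04 = 700.93.
At (1361, 334): z = −154.5 − 103.1 + 700.93 = 443.4 m.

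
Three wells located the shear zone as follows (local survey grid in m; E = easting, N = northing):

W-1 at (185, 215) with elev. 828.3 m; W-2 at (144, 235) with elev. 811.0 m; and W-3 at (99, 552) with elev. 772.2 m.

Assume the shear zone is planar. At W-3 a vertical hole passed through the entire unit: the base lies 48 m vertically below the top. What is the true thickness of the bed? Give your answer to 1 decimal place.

44.6 m

Let the plane be z = a·E + b·N + c.
W-2−W-1: −41a + 20b = −17.3;  W-3−W-1: −86a + 337b = −56.1.
Solving gives a = 0.38920, b = −0.06715.
|∇z| = √(a²+b²) = 0.39495, so dip δ = arctan(0.39495) = 21.55°.
True thickness = vertical thickness × cos δ = 48 × cos 21.55° = 44.6 m.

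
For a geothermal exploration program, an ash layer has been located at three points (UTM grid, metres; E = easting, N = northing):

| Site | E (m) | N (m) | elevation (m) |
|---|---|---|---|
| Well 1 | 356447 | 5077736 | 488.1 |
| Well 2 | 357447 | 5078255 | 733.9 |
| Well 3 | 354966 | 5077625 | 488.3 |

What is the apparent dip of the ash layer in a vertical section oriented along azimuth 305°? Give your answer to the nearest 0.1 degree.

19.4°

Two edge vectors: Well 1→Well 2 = (1000, 519, 245.8), Well 1→Well 3 = (-1481, -111, 0.2).
Normal n = (Well 1→Well 2) × (Well 1→Well 3) = (27387.6, -364229.8, 657639).
So ∂z/∂E = −n_x/n_z = −0.04165 and ∂z/∂N = −n_y/n_z = 0.55384.
Unit vector along 305° is (sin 305°, cos 305°) = (-0.8192, 0.5736).
Slope in that direction = a·(-0.8192) + b·(0.5736) = 0.35179.
Apparent dip = arctan|0.35179| = 19.4° (true dip is 29.0°, so apparent ≤ true as expected).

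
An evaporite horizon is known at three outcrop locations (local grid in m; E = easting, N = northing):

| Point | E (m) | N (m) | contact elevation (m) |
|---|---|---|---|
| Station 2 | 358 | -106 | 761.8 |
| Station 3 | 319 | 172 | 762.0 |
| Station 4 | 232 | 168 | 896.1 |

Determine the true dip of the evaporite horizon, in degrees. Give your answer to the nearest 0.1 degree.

Let the plane be z = a·E + b·N + c.
Station 3−Station 2: −39a + 278b = 0.2;  Station 4−Station 2: −126a + 274b = 134.3.
Solving gives a = −1.53153, b = −0.21414.
Gradient magnitude |∇z| = √(a² + b²) = √(2.34560 + 0.04585) = 1.54643.
True dip = arctan(1.54643) = 57.1°, dipping toward E (azimuth ≈ 082°).

57.1°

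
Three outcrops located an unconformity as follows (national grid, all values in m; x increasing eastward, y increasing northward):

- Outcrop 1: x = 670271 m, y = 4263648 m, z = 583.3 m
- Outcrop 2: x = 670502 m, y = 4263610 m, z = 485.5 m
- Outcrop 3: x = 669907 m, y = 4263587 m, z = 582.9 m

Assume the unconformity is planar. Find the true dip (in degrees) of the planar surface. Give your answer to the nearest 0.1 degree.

Two edge vectors: Outcrop 1→Outcrop 2 = (231, -38, -97.8), Outcrop 1→Outcrop 3 = (-364, -61, -0.4).
Normal n = (Outcrop 1→Outcrop 2) × (Outcrop 1→Outcrop 3) = (-5950.6, 35691.6, -27923).
So ∂z/∂x = −n_x/n_z = −0.21311 and ∂z/∂y = −n_y/n_z = 1.27822.
Gradient magnitude |∇z| = √(a² + b²) = √(0.04541 + 1.63383) = 1.29586.
True dip = arctan(1.29586) = 52.3°, dipping toward S (azimuth ≈ 171°).

52.3°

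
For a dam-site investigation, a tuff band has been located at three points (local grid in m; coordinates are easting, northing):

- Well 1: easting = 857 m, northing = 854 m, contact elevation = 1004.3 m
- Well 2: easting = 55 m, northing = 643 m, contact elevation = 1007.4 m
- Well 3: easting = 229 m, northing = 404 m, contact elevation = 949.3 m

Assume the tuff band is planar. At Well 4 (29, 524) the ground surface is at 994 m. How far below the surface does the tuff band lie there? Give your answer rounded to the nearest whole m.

9 m

Let the plane be z = a·easting + b·northing + c.
Well 2−Well 1: −802a − 211b = 3.1;  Well 3−Well 1: −628a − 450b = −55.
Solving gives a = −0.05692, b = 0.20166.
Then c = 1004.3 − a·857 − b·854 = 880.87.
At (29, 524): z_contact = −1.7 + 105.7 + 880.87 = 984.9 m.
Depth below ground = 994 − 984.9 = 9 m.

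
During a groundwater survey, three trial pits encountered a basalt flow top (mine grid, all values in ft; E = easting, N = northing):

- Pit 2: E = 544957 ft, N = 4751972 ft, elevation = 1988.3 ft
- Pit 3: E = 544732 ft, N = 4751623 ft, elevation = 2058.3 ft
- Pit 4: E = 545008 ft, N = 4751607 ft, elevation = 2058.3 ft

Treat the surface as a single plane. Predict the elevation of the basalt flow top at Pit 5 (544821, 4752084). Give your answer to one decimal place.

Two edge vectors: Pit 2→Pit 3 = (-225, -349, 70), Pit 2→Pit 4 = (51, -365, 70).
Normal n = (Pit 2→Pit 3) × (Pit 2→Pit 4) = (1120, 19320, 99924).
So ∂z/∂E = −n_x/n_z = −0.011208518 and ∂z/∂N = −n_y/n_z = −0.193346944.
Intercept c from Pit 2: 1988.3 + 6108.16 + 918779.26 = 926875.72.
At (544821, 4752084): z = −6106.6 − 918800.9 + 926875.72 = 1968.2 ft.

1968.2 ft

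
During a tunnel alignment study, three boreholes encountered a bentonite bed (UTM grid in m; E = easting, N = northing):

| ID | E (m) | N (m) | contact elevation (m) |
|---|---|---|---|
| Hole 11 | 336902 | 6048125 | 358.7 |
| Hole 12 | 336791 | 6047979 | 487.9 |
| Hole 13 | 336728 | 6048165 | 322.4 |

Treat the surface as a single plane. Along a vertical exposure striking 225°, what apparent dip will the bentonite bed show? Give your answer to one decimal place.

Two edge vectors: Hole 11→Hole 12 = (-111, -146, 129.2), Hole 11→Hole 13 = (-174, 40, -36.3).
Normal n = (Hole 11→Hole 12) × (Hole 11→Hole 13) = (131.8, -26510.1, -29844).
So ∂z/∂E = −n_x/n_z = 0.00442 and ∂z/∂N = −n_y/n_z = −0.88829.
Unit vector along 225° is (sin 225°, cos 225°) = (-0.7071, -0.7071).
Slope in that direction = a·(-0.7071) + b·(-0.7071) = 0.62499.
Apparent dip = arctan|0.62499| = 32.0° (true dip is 41.6°, so apparent ≤ true as expected).

32.0°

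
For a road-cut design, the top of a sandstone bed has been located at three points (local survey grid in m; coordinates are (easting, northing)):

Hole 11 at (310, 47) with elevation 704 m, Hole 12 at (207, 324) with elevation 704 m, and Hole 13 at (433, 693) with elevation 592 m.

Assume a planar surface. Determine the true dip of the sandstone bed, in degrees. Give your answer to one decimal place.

18.2°

Two edge vectors: Hole 11→Hole 12 = (-103, 277, 0), Hole 11→Hole 13 = (123, 646, -112).
Normal n = (Hole 11→Hole 12) × (Hole 11→Hole 13) = (-31024, -11536, -100609).
So ∂z/∂E = −n_x/n_z = −0.30836 and ∂z/∂N = −n_y/n_z = −0.11466.
Gradient magnitude |∇z| = √(a² + b²) = √(0.09509 + 0.01315) = 0.32899.
True dip = arctan(0.32899) = 18.2°, dipping toward ENE (azimuth ≈ 070°).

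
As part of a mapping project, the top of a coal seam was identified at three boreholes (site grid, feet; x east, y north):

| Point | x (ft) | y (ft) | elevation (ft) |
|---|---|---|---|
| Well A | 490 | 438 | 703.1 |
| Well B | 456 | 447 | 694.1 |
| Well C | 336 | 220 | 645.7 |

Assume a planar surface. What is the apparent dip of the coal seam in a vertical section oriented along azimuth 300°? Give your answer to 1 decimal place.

12.0°

Two edge vectors: Well A→Well B = (-34, 9, -9), Well A→Well C = (-154, -218, -57.4).
Normal n = (Well A→Well B) × (Well A→Well C) = (-2478.6, -565.6, 8798).
So ∂z/∂x = −n_x/n_z = 0.28172 and ∂z/∂y = −n_y/n_z = 0.06429.
Unit vector along 300° is (sin 300°, cos 300°) = (-0.8660, 0.5000).
Slope in that direction = a·(-0.8660) + b·(0.5000) = −0.21184.
Apparent dip = arctan|0.21184| = 12.0° (true dip is 16.1°, so apparent ≤ true as expected).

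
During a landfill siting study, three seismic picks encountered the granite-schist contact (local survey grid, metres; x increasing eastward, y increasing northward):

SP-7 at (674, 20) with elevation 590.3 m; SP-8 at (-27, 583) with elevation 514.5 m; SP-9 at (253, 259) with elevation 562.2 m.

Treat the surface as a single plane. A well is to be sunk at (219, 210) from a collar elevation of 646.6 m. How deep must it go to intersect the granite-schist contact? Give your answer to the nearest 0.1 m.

Let the plane be z = a·x + b·y + c.
SP-8−SP-7: −701a + 563b = −75.8;  SP-9−SP-7: −421a + 239b = −28.1.
Solving gives a = −0.03304, b = −0.17578.
Then c = 590.3 − a·674 − b·20 = 616.09.
At (219, 210): z_contact = −7.24 − 36.91 + 616.09 = 571.94 m.
Depth below ground = 646.6 − 571.94 = 74.7 m.

74.7 m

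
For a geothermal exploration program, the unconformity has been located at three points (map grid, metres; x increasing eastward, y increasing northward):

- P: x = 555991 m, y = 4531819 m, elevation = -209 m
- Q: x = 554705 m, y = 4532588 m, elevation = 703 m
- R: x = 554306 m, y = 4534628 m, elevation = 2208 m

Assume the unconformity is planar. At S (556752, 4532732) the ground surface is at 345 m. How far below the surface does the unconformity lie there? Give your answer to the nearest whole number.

Let the plane be z = a·x + b·y + c.
Q−P: −1286a + 769b = 912;  R−P: −1685a + 2809b = 2417.
Solving gives a = −0.30351907, b = 0.67838034.
Then c = -209 − a·555991 − b·4531819 = −2905752.04.
At (556752, 4532732): z_contact = −168984.8 + 3074916.3 − 2905752.04 = 179.4 m.
Depth below ground = 345 − 179.4 = 166 m.

166 m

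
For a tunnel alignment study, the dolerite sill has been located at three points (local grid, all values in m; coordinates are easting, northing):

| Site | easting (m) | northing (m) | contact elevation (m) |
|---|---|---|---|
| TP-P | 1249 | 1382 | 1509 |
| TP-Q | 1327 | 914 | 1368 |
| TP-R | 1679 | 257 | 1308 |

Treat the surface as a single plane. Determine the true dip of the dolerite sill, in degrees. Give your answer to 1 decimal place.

Let the plane be z = a·easting + b·northing + c.
TP-Q−TP-P: 78a − 468b = −141;  TP-R−TP-P: 430a − 1125b = −201.
Solving gives a = 0.56883, b = 0.39609.
Gradient magnitude |∇z| = √(a² + b²) = √(0.32357 + 0.15689) = 0.69315.
True dip = arctan(0.69315) = 34.7°, dipping toward SW (azimuth ≈ 235°).

34.7°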